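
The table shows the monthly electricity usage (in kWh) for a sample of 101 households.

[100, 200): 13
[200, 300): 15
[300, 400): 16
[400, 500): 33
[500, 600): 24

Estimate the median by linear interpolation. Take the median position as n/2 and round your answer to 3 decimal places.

419.697

Cumulative frequencies: 13, 28, 44, 77, 101
n = 101; position = n/2 = 50.5.
This falls in the class [400, 500): L = 400, F = 44, f = 33, h = 100.
Median ≈ 400 + ((50.5 − 44) / 33) × 100 = 419.6970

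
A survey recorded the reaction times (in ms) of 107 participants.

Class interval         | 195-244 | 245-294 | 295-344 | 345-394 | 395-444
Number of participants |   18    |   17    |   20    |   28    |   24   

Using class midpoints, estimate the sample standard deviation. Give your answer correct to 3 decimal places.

70.050

Midpoints: 219.5, 269.5, 319.5, 369.5, 419.5
n = 107, Σfm = 35336.5, mean = 330.2477
Σfm² = 12189936.75
Σf(m − x̄)² = Σfm² − (Σfm)²/n = 12189936.75 − 35336.5²/107 = 520140.1869
Sample variance = 520140.1869 / 106 = 4906.9829
Standard deviation = √4906.9829 = 70.0499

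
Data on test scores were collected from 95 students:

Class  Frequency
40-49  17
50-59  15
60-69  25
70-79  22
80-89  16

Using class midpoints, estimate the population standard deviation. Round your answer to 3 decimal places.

Midpoints: 44.5, 54.5, 64.5, 74.5, 84.5
n = 95, Σfm = 6177.5, mean = 65.0263
Σfm² = 418573.75
Σf(m − x̄)² = Σfm² − (Σfm)²/n = 418573.75 − 6177.5²/95 = 16873.6842
Population variance = 16873.6842 / 95 = 177.6177
Standard deviation = √177.6177 = 13.3273

13.327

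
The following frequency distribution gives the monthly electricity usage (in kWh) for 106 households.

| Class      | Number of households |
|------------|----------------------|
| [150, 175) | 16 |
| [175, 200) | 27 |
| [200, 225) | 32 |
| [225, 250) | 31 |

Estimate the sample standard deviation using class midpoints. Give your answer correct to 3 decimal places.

26.118

Midpoints: 162.5, 187.5, 212.5, 237.5
n = 106, Σfm = 21825, mean = 205.8962
Σfm² = 4565312.5
Σf(m − x̄)² = Σfm² − (Σfm)²/n = 4565312.5 − 21825²/106 = 71627.3585
Sample variance = 71627.3585 / 105 = 682.1653
Standard deviation = √682.1653 = 26.1183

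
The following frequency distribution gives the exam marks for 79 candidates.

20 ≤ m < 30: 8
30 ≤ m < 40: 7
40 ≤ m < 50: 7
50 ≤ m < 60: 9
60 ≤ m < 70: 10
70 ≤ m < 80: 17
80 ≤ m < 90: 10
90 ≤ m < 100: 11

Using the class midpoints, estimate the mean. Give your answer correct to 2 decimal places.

Midpoints: 25, 35, 45, 55, 65, 75, 85, 95
Σfm = 8×25 + 7×35 + 7×45 + 9×55 + 10×65 + 17×75 + 10×85 + 11×95 = 5075
n = Σf = 79
Mean = 5075 / 79 = 64.2405

64.24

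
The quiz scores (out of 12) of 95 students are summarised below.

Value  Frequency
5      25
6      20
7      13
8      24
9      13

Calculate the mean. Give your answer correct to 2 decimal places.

Values: 5, 6, 7, 8, 9
Σfx = 25×5 + 20×6 + 13×7 + 24×8 + 13×9 = 645
n = Σf = 95
Mean = 645 / 95 = 6.7895

6.79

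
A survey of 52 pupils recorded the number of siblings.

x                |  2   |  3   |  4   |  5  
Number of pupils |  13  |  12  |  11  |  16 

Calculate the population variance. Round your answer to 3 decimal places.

Values: 2, 3, 4, 5
n = 52, Σfx = 186, mean = 3.5769
Σfx² = 736
Σf(x − x̄)² = Σfx² − (Σfx)²/n = 736 − 186²/52 = 70.6923
Population variance = 70.6923 / 52 = 1.3595

1.359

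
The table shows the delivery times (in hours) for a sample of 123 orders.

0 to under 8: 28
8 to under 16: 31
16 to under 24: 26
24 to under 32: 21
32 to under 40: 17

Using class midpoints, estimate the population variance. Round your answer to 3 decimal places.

116.384

Midpoints: 4, 12, 20, 28, 36
n = 123, Σfm = 2204, mean = 17.9187
Σfm² = 53808
Σf(m − x̄)² = Σfm² − (Σfm)²/n = 53808 − 2204²/123 = 14315.1870
Population variance = 14315.1870 / 123 = 116.3836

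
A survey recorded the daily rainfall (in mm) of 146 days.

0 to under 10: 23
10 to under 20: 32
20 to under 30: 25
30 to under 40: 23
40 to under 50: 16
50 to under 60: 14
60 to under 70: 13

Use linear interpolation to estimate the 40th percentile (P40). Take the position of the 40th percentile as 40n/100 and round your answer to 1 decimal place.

21.4

Cumulative frequencies: 23, 55, 80, 103, 119, 133, 146
n = 146; position = 40n/100 = 58.4.
This falls in the class 20 to under 30: L = 20, F = 55, f = 25, h = 10.
40th percentile ≈ 20 + ((58.4 − 55) / 25) × 10 = 21.3600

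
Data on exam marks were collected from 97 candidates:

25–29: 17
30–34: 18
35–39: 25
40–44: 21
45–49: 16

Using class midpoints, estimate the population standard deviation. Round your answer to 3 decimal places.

Midpoints: 27, 32, 37, 42, 47
n = 97, Σfm = 3594, mean = 37.0515
Σfm² = 137438
Σf(m − x̄)² = Σfm² − (Σfm)²/n = 137438 − 3594²/97 = 4274.7423
Population variance = 4274.7423 / 97 = 44.0695
Standard deviation = √44.0695 = 6.6385

6.638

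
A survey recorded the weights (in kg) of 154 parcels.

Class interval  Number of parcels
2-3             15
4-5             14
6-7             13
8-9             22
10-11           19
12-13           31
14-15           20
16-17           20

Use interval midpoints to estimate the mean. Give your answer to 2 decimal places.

10.25

Midpoints: 2.5, 4.5, 6.5, 8.5, 10.5, 12.5, 14.5, 16.5
Σfm = 15×2.5 + 14×4.5 + 13×6.5 + 22×8.5 + 19×10.5 + 31×12.5 + 20×14.5 + 20×16.5 = 1579
n = Σf = 154
Mean = 1579 / 154 = 10.2532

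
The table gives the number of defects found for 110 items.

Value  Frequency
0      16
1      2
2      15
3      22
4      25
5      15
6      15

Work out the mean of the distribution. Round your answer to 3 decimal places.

3.300

Values: 0, 1, 2, 3, 4, 5, 6
Σfx = 16×0 + 2×1 + 15×2 + 22×3 + 25×4 + 15×5 + 15×6 = 363
n = Σf = 110
Mean = 363 / 110 = 3.3000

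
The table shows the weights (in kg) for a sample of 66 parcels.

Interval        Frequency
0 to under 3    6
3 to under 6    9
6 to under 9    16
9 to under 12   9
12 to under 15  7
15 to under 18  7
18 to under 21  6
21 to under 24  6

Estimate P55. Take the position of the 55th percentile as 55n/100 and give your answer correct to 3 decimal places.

Cumulative frequencies: 6, 15, 31, 40, 47, 54, 60, 66
n = 66; position = 55n/100 = 36.3.
This falls in the class 9 to under 12: L = 9, F = 31, f = 9, h = 3.
55th percentile ≈ 9 + ((36.3 − 31) / 9) × 3 = 10.7667

10.767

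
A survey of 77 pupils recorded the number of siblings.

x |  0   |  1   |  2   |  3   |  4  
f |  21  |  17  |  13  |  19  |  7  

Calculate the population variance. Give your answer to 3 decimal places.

Values: 0, 1, 2, 3, 4
n = 77, Σfx = 128, mean = 1.6623
Σfx² = 352
Σf(x − x̄)² = Σfx² − (Σfx)²/n = 352 − 128²/77 = 139.2208
Population variance = 139.2208 / 77 = 1.8081

1.808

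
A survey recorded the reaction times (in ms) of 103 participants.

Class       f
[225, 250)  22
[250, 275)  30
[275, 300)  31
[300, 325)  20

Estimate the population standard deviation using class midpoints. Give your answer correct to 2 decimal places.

25.80

Midpoints: 237.5, 262.5, 287.5, 312.5
n = 103, Σfm = 28262.5, mean = 274.3932
Σfm² = 7823593.75
Σf(m − x̄)² = Σfm² − (Σfm)²/n = 7823593.75 − 28262.5²/103 = 68555.8252
Population variance = 68555.8252 / 103 = 665.5905
Standard deviation = √665.5905 = 25.7990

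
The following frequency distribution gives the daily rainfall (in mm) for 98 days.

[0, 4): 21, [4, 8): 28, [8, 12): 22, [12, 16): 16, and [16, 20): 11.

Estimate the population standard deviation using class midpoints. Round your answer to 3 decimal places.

Midpoints: 2, 6, 10, 14, 18
n = 98, Σfm = 852, mean = 8.6939
Σfm² = 9992
Σf(m − x̄)² = Σfm² − (Σfm)²/n = 9992 − 852²/98 = 2584.8163
Population variance = 2584.8163 / 98 = 26.3757
Standard deviation = √26.3757 = 5.1357

5.136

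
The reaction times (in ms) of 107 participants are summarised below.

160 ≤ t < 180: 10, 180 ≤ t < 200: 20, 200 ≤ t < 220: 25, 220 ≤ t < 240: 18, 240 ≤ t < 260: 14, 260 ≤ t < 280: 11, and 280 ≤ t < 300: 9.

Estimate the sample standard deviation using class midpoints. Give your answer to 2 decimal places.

34.99

Midpoints: 170, 190, 210, 230, 250, 270, 290
n = 107, Σfm = 23970, mean = 224.0187
Σfm² = 5499500
Σf(m − x̄)² = Σfm² − (Σfm)²/n = 5499500 − 23970²/107 = 129771.9626
Sample variance = 129771.9626 / 106 = 1224.2638
Standard deviation = √1224.2638 = 34.9895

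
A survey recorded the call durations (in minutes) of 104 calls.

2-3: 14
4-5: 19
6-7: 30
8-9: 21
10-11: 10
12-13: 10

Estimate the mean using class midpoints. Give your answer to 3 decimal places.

6.962

Midpoints: 2.5, 4.5, 6.5, 8.5, 10.5, 12.5
Σfm = 14×2.5 + 19×4.5 + 30×6.5 + 21×8.5 + 10×10.5 + 10×12.5 = 724
n = Σf = 104
Mean = 724 / 104 = 6.9615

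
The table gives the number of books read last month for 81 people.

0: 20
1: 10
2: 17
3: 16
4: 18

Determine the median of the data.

Cumulative frequencies: 20, 30, 47, 63, 81
n = 81, so the median is the value in position (n+1)/2 = 41.
Position 41 falls at value 2.

2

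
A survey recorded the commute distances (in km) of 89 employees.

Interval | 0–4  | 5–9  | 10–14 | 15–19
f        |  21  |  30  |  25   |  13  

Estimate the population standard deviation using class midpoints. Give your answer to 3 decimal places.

4.969

Midpoints: 2, 7, 12, 17
n = 89, Σfm = 773, mean = 8.6854
Σfm² = 8911
Σf(m − x̄)² = Σfm² − (Σfm)²/n = 8911 − 773²/89 = 2197.1910
Population variance = 2197.1910 / 89 = 24.6875
Standard deviation = √24.6875 = 4.9687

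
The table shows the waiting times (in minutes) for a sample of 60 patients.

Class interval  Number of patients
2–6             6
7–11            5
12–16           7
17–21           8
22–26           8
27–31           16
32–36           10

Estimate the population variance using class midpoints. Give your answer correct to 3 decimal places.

92.743

Midpoints: 4, 9, 14, 19, 24, 29, 34
n = 60, Σfm = 1315, mean = 21.9167
Σfm² = 34385
Σf(m − x̄)² = Σfm² − (Σfm)²/n = 34385 − 1315²/60 = 5564.5833
Population variance = 5564.5833 / 60 = 92.7431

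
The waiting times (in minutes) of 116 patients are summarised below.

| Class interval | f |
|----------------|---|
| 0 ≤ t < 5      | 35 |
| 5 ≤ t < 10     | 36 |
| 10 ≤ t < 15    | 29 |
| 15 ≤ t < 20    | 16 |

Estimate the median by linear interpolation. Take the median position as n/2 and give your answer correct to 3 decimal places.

8.194

Cumulative frequencies: 35, 71, 100, 116
n = 116; position = n/2 = 58.
This falls in the class 5 ≤ t < 10: L = 5, F = 35, f = 36, h = 5.
Median ≈ 5 + ((58 − 35) / 36) × 5 = 8.1944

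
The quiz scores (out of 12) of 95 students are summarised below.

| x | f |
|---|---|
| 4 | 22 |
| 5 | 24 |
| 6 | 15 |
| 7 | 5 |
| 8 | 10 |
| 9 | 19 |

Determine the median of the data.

Cumulative frequencies: 22, 46, 61, 66, 76, 95
n = 95, so the median is the value in position (n+1)/2 = 48.
Position 48 falls at value 6.

6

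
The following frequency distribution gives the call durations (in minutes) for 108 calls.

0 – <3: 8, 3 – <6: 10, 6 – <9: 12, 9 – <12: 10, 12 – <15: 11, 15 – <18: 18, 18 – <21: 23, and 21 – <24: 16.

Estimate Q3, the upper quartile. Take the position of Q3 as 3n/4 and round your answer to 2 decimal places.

Cumulative frequencies: 8, 18, 30, 40, 51, 69, 92, 108
n = 108; position = 3n/4 = 81.
This falls in the class 18 – <21: L = 18, F = 69, f = 23, h = 3.
Upper quartile ≈ 18 + ((81 − 69) / 23) × 3 = 19.5652

19.57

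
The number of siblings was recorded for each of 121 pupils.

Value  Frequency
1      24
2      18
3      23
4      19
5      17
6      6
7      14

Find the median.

3

Cumulative frequencies: 24, 42, 65, 84, 101, 107, 121
n = 121, so the median is the value in position (n+1)/2 = 61.
Position 61 falls at value 3.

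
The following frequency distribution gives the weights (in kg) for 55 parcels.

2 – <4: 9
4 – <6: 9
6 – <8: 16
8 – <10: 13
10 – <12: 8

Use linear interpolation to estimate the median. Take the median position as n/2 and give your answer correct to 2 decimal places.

Cumulative frequencies: 9, 18, 34, 47, 55
n = 55; position = n/2 = 27.5.
This falls in the class 6 – <8: L = 6, F = 18, f = 16, h = 2.
Median ≈ 6 + ((27.5 − 18) / 16) × 2 = 7.1875

7.19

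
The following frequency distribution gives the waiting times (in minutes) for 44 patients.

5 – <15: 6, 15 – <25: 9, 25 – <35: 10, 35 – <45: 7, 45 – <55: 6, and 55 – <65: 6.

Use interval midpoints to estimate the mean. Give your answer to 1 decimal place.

33.6

Midpoints: 10, 20, 30, 40, 50, 60
Σfm = 6×10 + 9×20 + 10×30 + 7×40 + 6×50 + 6×60 = 1480
n = Σf = 44
Mean = 1480 / 44 = 33.6364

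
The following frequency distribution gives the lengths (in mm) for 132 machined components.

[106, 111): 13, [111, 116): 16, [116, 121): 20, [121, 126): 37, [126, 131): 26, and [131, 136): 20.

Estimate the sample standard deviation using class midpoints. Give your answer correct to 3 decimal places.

Midpoints: 108.5, 113.5, 118.5, 123.5, 128.5, 133.5
n = 132, Σfm = 16177, mean = 122.5530
Σfm² = 1990097
Σf(m − x̄)² = Σfm² − (Σfm)²/n = 1990097 − 16177²/132 = 7556.6288
Sample variance = 7556.6288 / 131 = 57.6842
Standard deviation = √57.6842 = 7.5950

7.595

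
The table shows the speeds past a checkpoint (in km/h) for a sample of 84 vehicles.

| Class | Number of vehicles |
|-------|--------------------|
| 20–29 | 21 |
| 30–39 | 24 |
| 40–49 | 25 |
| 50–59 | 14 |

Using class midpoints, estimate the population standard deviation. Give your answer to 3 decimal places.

Midpoints: 24.5, 34.5, 44.5, 54.5
n = 84, Σfm = 3218, mean = 38.3095
Σfm² = 132261
Σf(m − x̄)² = Σfm² − (Σfm)²/n = 132261 − 3218²/84 = 8980.9524
Population variance = 8980.9524 / 84 = 106.9161
Standard deviation = √106.9161 = 10.3400

10.340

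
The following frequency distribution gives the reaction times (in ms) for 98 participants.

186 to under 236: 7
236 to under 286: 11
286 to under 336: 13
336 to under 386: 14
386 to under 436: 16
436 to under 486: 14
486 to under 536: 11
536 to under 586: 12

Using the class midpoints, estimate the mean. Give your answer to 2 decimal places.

396.20

Midpoints: 211, 261, 311, 361, 411, 461, 511, 561
Σfm = 7×211 + 11×261 + 13×311 + 14×361 + 16×411 + 14×461 + 11×511 + 12×561 = 38828
n = Σf = 98
Mean = 38828 / 98 = 396.2041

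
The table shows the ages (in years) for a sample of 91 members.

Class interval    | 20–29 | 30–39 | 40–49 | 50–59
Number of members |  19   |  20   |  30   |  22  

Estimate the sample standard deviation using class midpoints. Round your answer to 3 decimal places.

Midpoints: 24.5, 34.5, 44.5, 54.5
n = 91, Σfm = 3689.5, mean = 40.5440
Σfm² = 159962.75
Σf(m − x̄)² = Σfm² − (Σfm)²/n = 159962.75 − 3689.5²/91 = 10375.8242
Sample variance = 10375.8242 / 90 = 115.2869
Standard deviation = √115.2869 = 10.7372

10.737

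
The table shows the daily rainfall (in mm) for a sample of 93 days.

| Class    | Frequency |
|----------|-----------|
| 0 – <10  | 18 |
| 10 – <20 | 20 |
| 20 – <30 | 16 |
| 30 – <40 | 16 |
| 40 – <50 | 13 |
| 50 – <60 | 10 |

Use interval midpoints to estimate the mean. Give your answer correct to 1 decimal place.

26.7

Midpoints: 5, 15, 25, 35, 45, 55
Σfm = 18×5 + 20×15 + 16×25 + 16×35 + 13×45 + 10×55 = 2485
n = Σf = 93
Mean = 2485 / 93 = 26.7204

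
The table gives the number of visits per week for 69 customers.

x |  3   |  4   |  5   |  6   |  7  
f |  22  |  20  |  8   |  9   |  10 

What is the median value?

4

Cumulative frequencies: 22, 42, 50, 59, 69
n = 69, so the median is the value in position (n+1)/2 = 35.
Position 35 falls at value 4.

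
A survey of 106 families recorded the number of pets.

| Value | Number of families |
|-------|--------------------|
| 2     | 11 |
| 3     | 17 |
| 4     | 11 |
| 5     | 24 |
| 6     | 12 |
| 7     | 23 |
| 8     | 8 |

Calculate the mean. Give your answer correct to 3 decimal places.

5.038

Values: 2, 3, 4, 5, 6, 7, 8
Σfx = 11×2 + 17×3 + 11×4 + 24×5 + 12×6 + 23×7 + 8×8 = 534
n = Σf = 106
Mean = 534 / 106 = 5.0377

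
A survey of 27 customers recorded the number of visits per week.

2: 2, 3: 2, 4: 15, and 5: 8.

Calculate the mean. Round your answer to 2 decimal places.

Values: 2, 3, 4, 5
Σfx = 2×2 + 2×3 + 15×4 + 8×5 = 110
n = Σf = 27
Mean = 110 / 27 = 4.0741

4.07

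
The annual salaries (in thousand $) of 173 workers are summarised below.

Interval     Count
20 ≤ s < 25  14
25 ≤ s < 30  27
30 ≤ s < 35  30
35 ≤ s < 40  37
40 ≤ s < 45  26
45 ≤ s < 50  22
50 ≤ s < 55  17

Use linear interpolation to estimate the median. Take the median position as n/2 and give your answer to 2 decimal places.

37.09

Cumulative frequencies: 14, 41, 71, 108, 134, 156, 173
n = 173; position = n/2 = 86.5.
This falls in the class 35 ≤ s < 40: L = 35, F = 71, f = 37, h = 5.
Median ≈ 35 + ((86.5 − 71) / 37) × 5 = 37.0946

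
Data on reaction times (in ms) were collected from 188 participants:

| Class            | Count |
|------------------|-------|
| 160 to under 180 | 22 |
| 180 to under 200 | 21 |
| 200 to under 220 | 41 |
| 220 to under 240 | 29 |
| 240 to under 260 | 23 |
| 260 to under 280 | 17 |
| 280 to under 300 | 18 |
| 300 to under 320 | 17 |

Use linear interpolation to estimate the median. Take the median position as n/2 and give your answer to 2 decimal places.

226.90

Cumulative frequencies: 22, 43, 84, 113, 136, 153, 171, 188
n = 188; position = n/2 = 94.
This falls in the class 220 to under 240: L = 220, F = 84, f = 29, h = 20.
Median ≈ 220 + ((94 − 84) / 29) × 20 = 226.8966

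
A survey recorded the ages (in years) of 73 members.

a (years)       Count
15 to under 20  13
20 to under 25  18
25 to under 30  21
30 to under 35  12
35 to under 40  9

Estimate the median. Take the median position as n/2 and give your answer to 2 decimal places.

26.31

Cumulative frequencies: 13, 31, 52, 64, 73
n = 73; position = n/2 = 36.5.
This falls in the class 25 to under 30: L = 25, F = 31, f = 21, h = 5.
Median ≈ 25 + ((36.5 − 31) / 21) × 5 = 26.3095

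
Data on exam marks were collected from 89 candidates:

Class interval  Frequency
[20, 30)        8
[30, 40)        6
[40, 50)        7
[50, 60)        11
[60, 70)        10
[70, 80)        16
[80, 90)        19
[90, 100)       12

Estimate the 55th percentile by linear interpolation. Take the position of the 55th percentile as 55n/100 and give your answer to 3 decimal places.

Cumulative frequencies: 8, 14, 21, 32, 42, 58, 77, 89
n = 89; position = 55n/100 = 48.95.
This falls in the class [70, 80): L = 70, F = 42, f = 16, h = 10.
55th percentile ≈ 70 + ((48.95 − 42) / 16) × 10 = 74.3438

74.344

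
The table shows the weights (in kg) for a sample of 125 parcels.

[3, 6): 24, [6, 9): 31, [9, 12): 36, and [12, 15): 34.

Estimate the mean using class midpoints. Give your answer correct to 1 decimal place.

Midpoints: 4.5, 7.5, 10.5, 13.5
Σfm = 24×4.5 + 31×7.5 + 36×10.5 + 34×13.5 = 1177.5
n = Σf = 125
Mean = 1177.5 / 125 = 9.4200

9.4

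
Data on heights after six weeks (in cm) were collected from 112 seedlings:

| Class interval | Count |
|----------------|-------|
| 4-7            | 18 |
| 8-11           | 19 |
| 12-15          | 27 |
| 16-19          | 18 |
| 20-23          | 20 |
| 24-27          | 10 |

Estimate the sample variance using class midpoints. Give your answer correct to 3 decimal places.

38.815

Midpoints: 5.5, 9.5, 13.5, 17.5, 21.5, 25.5
n = 112, Σfm = 1644, mean = 14.6786
Σfm² = 28440
Σf(m − x̄)² = Σfm² − (Σfm)²/n = 28440 − 1644²/112 = 4308.4286
Sample variance = 4308.4286 / 111 = 38.8147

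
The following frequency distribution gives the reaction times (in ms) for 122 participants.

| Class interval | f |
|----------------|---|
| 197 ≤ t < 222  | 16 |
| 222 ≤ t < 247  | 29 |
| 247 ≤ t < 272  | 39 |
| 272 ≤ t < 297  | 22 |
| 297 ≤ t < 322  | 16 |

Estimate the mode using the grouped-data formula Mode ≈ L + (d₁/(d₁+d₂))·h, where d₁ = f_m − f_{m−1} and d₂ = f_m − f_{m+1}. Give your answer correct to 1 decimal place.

Modal class: 247 ≤ t < 272 (highest frequency 39).
d₁ = 39 − 29 = 10, d₂ = 39 − 22 = 17
Mode ≈ 247 + (10/(10+17)) × 25 = 247 + 9.2593 = 256.2593

256.3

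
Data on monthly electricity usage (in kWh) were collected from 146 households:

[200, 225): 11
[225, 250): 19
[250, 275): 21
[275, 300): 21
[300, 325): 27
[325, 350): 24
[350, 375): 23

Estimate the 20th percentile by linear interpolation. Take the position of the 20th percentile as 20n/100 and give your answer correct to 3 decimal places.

248.947

Cumulative frequencies: 11, 30, 51, 72, 99, 123, 146
n = 146; position = 20n/100 = 29.2.
This falls in the class [225, 250): L = 225, F = 11, f = 19, h = 25.
20th percentile ≈ 225 + ((29.2 − 11) / 19) × 25 = 248.9474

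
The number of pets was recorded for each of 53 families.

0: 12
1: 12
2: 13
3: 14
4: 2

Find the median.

Cumulative frequencies: 12, 24, 37, 51, 53
n = 53, so the median is the value in position (n+1)/2 = 27.
Position 27 falls at value 2.

2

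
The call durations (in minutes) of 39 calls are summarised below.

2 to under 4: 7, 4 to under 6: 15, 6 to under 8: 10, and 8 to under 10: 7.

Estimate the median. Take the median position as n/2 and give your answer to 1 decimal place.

Cumulative frequencies: 7, 22, 32, 39
n = 39; position = n/2 = 19.5.
This falls in the class 4 to under 6: L = 4, F = 7, f = 15, h = 2.
Median ≈ 4 + ((19.5 − 7) / 15) × 2 = 5.6667

5.7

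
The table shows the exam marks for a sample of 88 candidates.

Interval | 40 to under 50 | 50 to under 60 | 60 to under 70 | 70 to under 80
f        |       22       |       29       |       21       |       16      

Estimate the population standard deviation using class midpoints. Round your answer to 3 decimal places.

Midpoints: 45, 55, 65, 75
n = 88, Σfm = 5150, mean = 58.5227
Σfm² = 311000
Σf(m − x̄)² = Σfm² − (Σfm)²/n = 311000 − 5150²/88 = 9607.9545
Population variance = 9607.9545 / 88 = 109.1813
Standard deviation = √109.1813 = 10.4490

10.449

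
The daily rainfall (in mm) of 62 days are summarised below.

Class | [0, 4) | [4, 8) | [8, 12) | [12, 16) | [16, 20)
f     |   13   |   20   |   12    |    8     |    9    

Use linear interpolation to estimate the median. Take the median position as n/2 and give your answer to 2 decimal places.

Cumulative frequencies: 13, 33, 45, 53, 62
n = 62; position = n/2 = 31.
This falls in the class [4, 8): L = 4, F = 13, f = 20, h = 4.
Median ≈ 4 + ((31 − 13) / 20) × 4 = 7.6000

7.60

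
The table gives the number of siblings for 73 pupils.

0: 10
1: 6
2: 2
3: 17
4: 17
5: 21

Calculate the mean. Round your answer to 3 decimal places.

3.205

Values: 0, 1, 2, 3, 4, 5
Σfx = 10×0 + 6×1 + 2×2 + 17×3 + 17×4 + 21×5 = 234
n = Σf = 73
Mean = 234 / 73 = 3.2055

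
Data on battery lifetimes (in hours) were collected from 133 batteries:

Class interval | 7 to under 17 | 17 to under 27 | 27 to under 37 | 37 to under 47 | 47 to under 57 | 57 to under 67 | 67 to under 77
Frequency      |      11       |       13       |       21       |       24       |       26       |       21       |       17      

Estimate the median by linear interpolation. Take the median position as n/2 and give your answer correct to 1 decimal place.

46.0

Cumulative frequencies: 11, 24, 45, 69, 95, 116, 133
n = 133; position = n/2 = 66.5.
This falls in the class 37 to under 47: L = 37, F = 45, f = 24, h = 10.
Median ≈ 37 + ((66.5 − 45) / 24) × 10 = 45.9583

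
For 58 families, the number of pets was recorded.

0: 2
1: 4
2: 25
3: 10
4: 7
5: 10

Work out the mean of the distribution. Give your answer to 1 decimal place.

2.8

Values: 0, 1, 2, 3, 4, 5
Σfx = 2×0 + 4×1 + 25×2 + 10×3 + 7×4 + 10×5 = 162
n = Σf = 58
Mean = 162 / 58 = 2.7931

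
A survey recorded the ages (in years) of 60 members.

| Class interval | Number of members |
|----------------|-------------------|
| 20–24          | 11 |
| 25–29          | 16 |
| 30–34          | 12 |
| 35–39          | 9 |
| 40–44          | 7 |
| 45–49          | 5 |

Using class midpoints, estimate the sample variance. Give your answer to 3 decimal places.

Midpoints: 22, 27, 32, 37, 42, 47
n = 60, Σfm = 1920, mean = 32.0000
Σfm² = 64990
Σf(m − x̄)² = Σfm² − (Σfm)²/n = 64990 − 1920²/60 = 3550.0000
Sample variance = 3550.0000 / 59 = 60.1695

60.169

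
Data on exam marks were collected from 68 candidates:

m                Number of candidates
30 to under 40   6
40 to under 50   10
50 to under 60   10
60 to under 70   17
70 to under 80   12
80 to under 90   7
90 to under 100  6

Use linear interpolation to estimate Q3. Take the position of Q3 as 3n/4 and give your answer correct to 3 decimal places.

76.667

Cumulative frequencies: 6, 16, 26, 43, 55, 62, 68
n = 68; position = 3n/4 = 51.
This falls in the class 70 to under 80: L = 70, F = 43, f = 12, h = 10.
Upper quartile ≈ 70 + ((51 − 43) / 12) × 10 = 76.6667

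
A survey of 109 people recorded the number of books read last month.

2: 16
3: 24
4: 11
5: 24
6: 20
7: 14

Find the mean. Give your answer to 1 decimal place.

4.5

Values: 2, 3, 4, 5, 6, 7
Σfx = 16×2 + 24×3 + 11×4 + 24×5 + 20×6 + 14×7 = 486
n = Σf = 109
Mean = 486 / 109 = 4.4587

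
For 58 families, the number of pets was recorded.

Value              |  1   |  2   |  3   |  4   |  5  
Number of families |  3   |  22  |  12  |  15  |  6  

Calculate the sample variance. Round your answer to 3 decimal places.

1.280

Values: 1, 2, 3, 4, 5
n = 58, Σfx = 173, mean = 2.9828
Σfx² = 589
Σf(x − x̄)² = Σfx² − (Σfx)²/n = 589 − 173²/58 = 72.9828
Sample variance = 72.9828 / 57 = 1.2804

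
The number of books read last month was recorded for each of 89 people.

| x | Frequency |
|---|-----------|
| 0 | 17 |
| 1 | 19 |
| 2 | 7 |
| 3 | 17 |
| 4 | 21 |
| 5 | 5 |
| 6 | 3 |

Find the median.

Cumulative frequencies: 17, 36, 43, 60, 81, 86, 89
n = 89, so the median is the value in position (n+1)/2 = 45.
Position 45 falls at value 3.

3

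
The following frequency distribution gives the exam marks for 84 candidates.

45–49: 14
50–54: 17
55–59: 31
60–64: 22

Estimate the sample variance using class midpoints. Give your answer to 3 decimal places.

Midpoints: 47, 52, 57, 62
n = 84, Σfm = 4673, mean = 55.6310
Σfm² = 262181
Σf(m − x̄)² = Σfm² − (Σfm)²/n = 262181 − 4673²/84 = 2217.5595
Sample variance = 2217.5595 / 83 = 26.7176

26.718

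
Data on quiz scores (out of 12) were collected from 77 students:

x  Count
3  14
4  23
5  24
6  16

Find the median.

Cumulative frequencies: 14, 37, 61, 77
n = 77, so the median is the value in position (n+1)/2 = 39.
Position 39 falls at value 5.

5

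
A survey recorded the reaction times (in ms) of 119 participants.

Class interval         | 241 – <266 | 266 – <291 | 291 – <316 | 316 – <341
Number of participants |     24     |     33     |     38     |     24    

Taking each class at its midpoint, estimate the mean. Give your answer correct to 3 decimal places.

291.525

Midpoints: 253.5, 278.5, 303.5, 328.5
Σfm = 24×253.5 + 33×278.5 + 38×303.5 + 24×328.5 = 34691.5
n = Σf = 119
Mean = 34691.5 / 119 = 291.5252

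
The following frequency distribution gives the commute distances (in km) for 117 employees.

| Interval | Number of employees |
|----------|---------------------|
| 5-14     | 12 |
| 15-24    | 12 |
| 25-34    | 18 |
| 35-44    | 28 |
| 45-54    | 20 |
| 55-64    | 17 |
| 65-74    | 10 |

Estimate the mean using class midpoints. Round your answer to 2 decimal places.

Midpoints: 9.5, 19.5, 29.5, 39.5, 49.5, 59.5, 69.5
Σfm = 12×9.5 + 12×19.5 + 18×29.5 + 28×39.5 + 20×49.5 + 17×59.5 + 10×69.5 = 4681.5
n = Σf = 117
Mean = 4681.5 / 117 = 40.0128

40.01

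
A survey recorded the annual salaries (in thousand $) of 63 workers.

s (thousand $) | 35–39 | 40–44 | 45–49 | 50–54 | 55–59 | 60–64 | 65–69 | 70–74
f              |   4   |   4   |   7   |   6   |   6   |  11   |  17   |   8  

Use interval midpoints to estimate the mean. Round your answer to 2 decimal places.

58.67

Midpoints: 37, 42, 47, 52, 57, 62, 67, 72
Σfm = 4×37 + 4×42 + 7×47 + 6×52 + 6×57 + 11×62 + 17×67 + 8×72 = 3696
n = Σf = 63
Mean = 3696 / 63 = 58.6667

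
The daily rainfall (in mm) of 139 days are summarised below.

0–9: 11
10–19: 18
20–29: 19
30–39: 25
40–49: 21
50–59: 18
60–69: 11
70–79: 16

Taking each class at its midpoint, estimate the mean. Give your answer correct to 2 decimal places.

Midpoints: 4.5, 14.5, 24.5, 34.5, 44.5, 54.5, 64.5, 74.5
Σfm = 11×4.5 + 18×14.5 + 19×24.5 + 25×34.5 + 21×44.5 + 18×54.5 + 11×64.5 + 16×74.5 = 5455.5
n = Σf = 139
Mean = 5455.5 / 139 = 39.2482

39.25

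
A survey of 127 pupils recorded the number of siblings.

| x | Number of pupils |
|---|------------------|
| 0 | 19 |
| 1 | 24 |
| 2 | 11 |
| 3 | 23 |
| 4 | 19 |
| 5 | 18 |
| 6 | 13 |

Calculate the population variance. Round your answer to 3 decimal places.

Values: 0, 1, 2, 3, 4, 5, 6
n = 127, Σfx = 359, mean = 2.8268
Σfx² = 1497
Σf(x − x̄)² = Σfx² − (Σfx)²/n = 1497 − 359²/127 = 482.1890
Population variance = 482.1890 / 127 = 3.7968

3.797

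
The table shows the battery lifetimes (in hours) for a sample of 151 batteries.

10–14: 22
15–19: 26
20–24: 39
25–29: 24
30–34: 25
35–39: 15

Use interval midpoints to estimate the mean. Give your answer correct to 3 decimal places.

23.623

Midpoints: 12, 17, 22, 27, 32, 37
Σfm = 22×12 + 26×17 + 39×22 + 24×27 + 25×32 + 15×37 = 3567
n = Σf = 151
Mean = 3567 / 151 = 23.6225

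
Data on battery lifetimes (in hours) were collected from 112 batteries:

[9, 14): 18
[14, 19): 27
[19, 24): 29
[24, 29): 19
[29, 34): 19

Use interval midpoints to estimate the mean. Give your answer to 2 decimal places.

21.23

Midpoints: 11.5, 16.5, 21.5, 26.5, 31.5
Σfm = 18×11.5 + 27×16.5 + 29×21.5 + 19×26.5 + 19×31.5 = 2378
n = Σf = 112
Mean = 2378 / 112 = 21.2321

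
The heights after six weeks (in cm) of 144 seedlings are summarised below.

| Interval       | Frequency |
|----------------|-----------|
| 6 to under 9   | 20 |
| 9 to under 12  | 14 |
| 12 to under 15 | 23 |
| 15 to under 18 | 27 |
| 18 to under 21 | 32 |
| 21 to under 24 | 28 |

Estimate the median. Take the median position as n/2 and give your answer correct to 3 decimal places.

16.667

Cumulative frequencies: 20, 34, 57, 84, 116, 144
n = 144; position = n/2 = 72.
This falls in the class 15 to under 18: L = 15, F = 57, f = 27, h = 3.
Median ≈ 15 + ((72 − 57) / 27) × 3 = 16.6667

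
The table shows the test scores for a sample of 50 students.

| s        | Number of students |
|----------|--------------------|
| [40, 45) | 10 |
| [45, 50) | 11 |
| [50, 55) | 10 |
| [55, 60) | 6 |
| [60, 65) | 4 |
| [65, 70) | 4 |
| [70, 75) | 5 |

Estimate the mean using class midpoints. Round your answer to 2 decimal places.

54.00

Midpoints: 42.5, 47.5, 52.5, 57.5, 62.5, 67.5, 72.5
Σfm = 10×42.5 + 11×47.5 + 10×52.5 + 6×57.5 + 4×62.5 + 4×67.5 + 5×72.5 = 2700
n = Σf = 50
Mean = 2700 / 50 = 54.0000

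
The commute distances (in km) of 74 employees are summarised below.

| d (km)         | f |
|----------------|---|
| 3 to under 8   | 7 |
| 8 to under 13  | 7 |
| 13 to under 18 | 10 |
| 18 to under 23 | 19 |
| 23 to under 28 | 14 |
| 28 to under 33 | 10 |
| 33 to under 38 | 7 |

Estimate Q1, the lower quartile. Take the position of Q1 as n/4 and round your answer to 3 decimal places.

15.250

Cumulative frequencies: 7, 14, 24, 43, 57, 67, 74
n = 74; position = n/4 = 18.5.
This falls in the class 13 to under 18: L = 13, F = 14, f = 10, h = 5.
Lower quartile ≈ 13 + ((18.5 − 14) / 10) × 5 = 15.2500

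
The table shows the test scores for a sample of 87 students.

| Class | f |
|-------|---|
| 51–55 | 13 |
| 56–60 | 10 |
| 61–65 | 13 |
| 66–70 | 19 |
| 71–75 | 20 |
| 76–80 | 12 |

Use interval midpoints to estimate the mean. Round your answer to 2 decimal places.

Midpoints: 53, 58, 63, 68, 73, 78
Σfm = 13×53 + 10×58 + 13×63 + 19×68 + 20×73 + 12×78 = 5776
n = Σf = 87
Mean = 5776 / 87 = 66.3908

66.39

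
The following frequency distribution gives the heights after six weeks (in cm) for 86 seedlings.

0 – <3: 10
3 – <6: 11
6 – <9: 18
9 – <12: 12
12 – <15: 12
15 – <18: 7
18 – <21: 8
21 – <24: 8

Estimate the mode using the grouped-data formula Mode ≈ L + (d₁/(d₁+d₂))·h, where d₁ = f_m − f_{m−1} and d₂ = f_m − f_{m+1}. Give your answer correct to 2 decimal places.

7.62

Modal class: 6 – <9 (highest frequency 18).
d₁ = 18 − 11 = 7, d₂ = 18 − 12 = 6
Mode ≈ 6 + (7/(7+6)) × 3 = 6 + 1.6154 = 7.6154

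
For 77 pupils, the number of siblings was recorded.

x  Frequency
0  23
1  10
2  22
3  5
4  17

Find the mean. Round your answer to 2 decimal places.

1.78

Values: 0, 1, 2, 3, 4
Σfx = 23×0 + 10×1 + 22×2 + 5×3 + 17×4 = 137
n = Σf = 77
Mean = 137 / 77 = 1.7792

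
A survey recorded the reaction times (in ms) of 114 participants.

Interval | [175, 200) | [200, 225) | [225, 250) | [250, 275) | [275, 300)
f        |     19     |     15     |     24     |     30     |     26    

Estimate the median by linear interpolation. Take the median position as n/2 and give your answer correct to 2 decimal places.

248.96

Cumulative frequencies: 19, 34, 58, 88, 114
n = 114; position = n/2 = 57.
This falls in the class [225, 250): L = 225, F = 34, f = 24, h = 25.
Median ≈ 225 + ((57 − 34) / 24) × 25 = 248.9583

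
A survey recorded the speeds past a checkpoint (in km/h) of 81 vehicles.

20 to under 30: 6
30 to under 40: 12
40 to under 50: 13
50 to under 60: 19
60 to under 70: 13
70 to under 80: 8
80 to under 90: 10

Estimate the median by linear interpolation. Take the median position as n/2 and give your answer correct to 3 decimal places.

Cumulative frequencies: 6, 18, 31, 50, 63, 71, 81
n = 81; position = n/2 = 40.5.
This falls in the class 50 to under 60: L = 50, F = 31, f = 19, h = 10.
Median ≈ 50 + ((40.5 − 31) / 19) × 10 = 55.0000

55.000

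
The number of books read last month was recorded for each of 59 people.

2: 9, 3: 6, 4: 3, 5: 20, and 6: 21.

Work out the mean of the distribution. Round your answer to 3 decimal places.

4.644

Values: 2, 3, 4, 5, 6
Σfx = 9×2 + 6×3 + 3×4 + 20×5 + 21×6 = 274
n = Σf = 59
Mean = 274 / 59 = 4.6441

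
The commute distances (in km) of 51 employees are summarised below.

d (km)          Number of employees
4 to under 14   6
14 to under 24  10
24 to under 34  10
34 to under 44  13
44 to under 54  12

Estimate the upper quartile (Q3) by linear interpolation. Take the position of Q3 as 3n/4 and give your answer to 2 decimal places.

Cumulative frequencies: 6, 16, 26, 39, 51
n = 51; position = 3n/4 = 38.25.
This falls in the class 34 to under 44: L = 34, F = 26, f = 13, h = 10.
Upper quartile ≈ 34 + ((38.25 − 26) / 13) × 10 = 43.4231

43.42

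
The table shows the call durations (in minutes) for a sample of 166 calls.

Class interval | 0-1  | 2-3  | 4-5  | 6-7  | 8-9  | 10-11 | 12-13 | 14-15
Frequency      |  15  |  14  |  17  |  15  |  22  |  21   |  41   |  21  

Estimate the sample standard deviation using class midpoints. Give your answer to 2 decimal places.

4.46

Midpoints: 0.5, 2.5, 4.5, 6.5, 8.5, 10.5, 12.5, 14.5
n = 166, Σfm = 1441, mean = 8.6807
Σfm² = 15795.5
Σf(m − x̄)² = Σfm² − (Σfm)²/n = 15795.5 − 1441²/166 = 3286.5783
Sample variance = 3286.5783 / 165 = 19.9187
Standard deviation = √19.9187 = 4.4630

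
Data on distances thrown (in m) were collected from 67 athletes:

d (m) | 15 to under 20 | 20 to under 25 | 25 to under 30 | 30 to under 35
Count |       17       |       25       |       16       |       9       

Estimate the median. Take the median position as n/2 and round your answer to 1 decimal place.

Cumulative frequencies: 17, 42, 58, 67
n = 67; position = n/2 = 33.5.
This falls in the class 20 to under 25: L = 20, F = 17, f = 25, h = 5.
Median ≈ 20 + ((33.5 − 17) / 25) × 5 = 23.3000

23.3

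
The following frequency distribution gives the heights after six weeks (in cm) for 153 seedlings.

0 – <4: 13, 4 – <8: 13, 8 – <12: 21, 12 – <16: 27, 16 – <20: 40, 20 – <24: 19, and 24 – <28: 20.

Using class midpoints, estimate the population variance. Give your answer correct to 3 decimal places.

48.975

Midpoints: 2, 6, 10, 14, 18, 22, 26
n = 153, Σfm = 2350, mean = 15.3595
Σfm² = 43588
Σf(m − x̄)² = Σfm² − (Σfm)²/n = 43588 − 2350²/153 = 7493.2288
Population variance = 7493.2288 / 153 = 48.9754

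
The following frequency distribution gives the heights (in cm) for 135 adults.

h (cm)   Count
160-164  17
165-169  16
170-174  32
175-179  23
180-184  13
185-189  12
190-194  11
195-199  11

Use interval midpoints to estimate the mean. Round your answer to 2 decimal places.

176.96

Midpoints: 162, 167, 172, 177, 182, 187, 192, 197
Σfm = 17×162 + 16×167 + 32×172 + 23×177 + 13×182 + 12×187 + 11×192 + 11×197 = 23890
n = Σf = 135
Mean = 23890 / 135 = 176.9630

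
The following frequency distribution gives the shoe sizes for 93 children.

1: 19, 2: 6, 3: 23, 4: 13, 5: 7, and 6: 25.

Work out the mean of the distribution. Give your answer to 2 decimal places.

Values: 1, 2, 3, 4, 5, 6
Σfx = 19×1 + 6×2 + 23×3 + 13×4 + 7×5 + 25×6 = 337
n = Σf = 93
Mean = 337 / 93 = 3.6237

3.62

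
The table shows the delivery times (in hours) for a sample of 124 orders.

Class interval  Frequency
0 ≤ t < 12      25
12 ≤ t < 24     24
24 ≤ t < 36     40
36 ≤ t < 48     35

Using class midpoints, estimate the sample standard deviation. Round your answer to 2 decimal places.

Midpoints: 6, 18, 30, 42
n = 124, Σfm = 3252, mean = 26.2258
Σfm² = 106416
Σf(m − x̄)² = Σfm² − (Σfm)²/n = 106416 − 3252²/124 = 21129.6774
Sample variance = 21129.6774 / 123 = 171.7860
Standard deviation = √171.7860 = 13.1067

13.11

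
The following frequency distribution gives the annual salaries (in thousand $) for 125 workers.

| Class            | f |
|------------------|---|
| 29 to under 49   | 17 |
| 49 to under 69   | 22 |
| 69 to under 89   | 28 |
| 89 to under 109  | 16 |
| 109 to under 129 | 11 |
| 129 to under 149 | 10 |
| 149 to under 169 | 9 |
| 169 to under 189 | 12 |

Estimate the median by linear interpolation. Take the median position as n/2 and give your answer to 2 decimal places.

85.79

Cumulative frequencies: 17, 39, 67, 83, 94, 104, 113, 125
n = 125; position = n/2 = 62.5.
This falls in the class 69 to under 89: L = 69, F = 39, f = 28, h = 20.
Median ≈ 69 + ((62.5 − 39) / 28) × 20 = 85.7857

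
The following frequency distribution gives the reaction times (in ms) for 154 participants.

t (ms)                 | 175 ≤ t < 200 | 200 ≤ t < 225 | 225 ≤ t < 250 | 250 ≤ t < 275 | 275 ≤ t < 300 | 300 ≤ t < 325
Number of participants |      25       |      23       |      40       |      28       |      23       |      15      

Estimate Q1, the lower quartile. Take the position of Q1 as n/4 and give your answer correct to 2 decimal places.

Cumulative frequencies: 25, 48, 88, 116, 139, 154
n = 154; position = n/4 = 38.5.
This falls in the class 200 ≤ t < 225: L = 200, F = 25, f = 23, h = 25.
Lower quartile ≈ 200 + ((38.5 − 25) / 23) × 25 = 214.6739

214.67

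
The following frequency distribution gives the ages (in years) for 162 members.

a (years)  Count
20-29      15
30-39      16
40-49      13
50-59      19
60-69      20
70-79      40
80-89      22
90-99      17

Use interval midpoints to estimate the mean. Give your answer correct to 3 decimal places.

63.389

Midpoints: 24.5, 34.5, 44.5, 54.5, 64.5, 74.5, 84.5, 94.5
Σfm = 15×24.5 + 16×34.5 + 13×44.5 + 19×54.5 + 20×64.5 + 40×74.5 + 22×84.5 + 17×94.5 = 10269
n = Σf = 162
Mean = 10269 / 162 = 63.3889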